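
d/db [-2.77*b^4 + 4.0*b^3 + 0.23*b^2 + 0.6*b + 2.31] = -11.08*b^3 + 12.0*b^2 + 0.46*b + 0.6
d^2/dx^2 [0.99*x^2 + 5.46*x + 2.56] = 1.98000000000000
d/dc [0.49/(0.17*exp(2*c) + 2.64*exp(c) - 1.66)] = (-0.1666*exp(c) - 1.2936)*exp(c)/(0.17*exp(2*c) + 2.64*exp(c) - 1.66)^2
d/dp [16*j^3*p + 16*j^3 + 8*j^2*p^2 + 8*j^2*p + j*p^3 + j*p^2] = j*(16*j^2 + 16*j*p + 8*j + 3*p^2 + 2*p)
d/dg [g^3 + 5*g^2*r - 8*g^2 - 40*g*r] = 3*g^2 + 10*g*r - 16*g - 40*r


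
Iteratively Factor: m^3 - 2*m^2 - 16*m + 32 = (m + 4)*(m^2 - 6*m + 8) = (m - 2)*(m + 4)*(m - 4)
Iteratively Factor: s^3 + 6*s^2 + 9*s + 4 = (s + 1)*(s^2 + 5*s + 4) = (s + 1)*(s + 4)*(s + 1)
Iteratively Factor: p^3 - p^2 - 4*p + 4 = (p - 2)*(p^2 + p - 2) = (p - 2)*(p + 2)*(p - 1)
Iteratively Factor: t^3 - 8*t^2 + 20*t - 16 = (t - 2)*(t^2 - 6*t + 8) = (t - 4)*(t - 2)*(t - 2)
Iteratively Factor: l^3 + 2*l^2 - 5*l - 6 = (l + 1)*(l^2 + l - 6) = (l - 2)*(l + 1)*(l + 3)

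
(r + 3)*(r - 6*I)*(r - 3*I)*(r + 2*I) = r^4 + 3*r^3 - 7*I*r^3 - 21*I*r^2 - 36*I*r - 108*I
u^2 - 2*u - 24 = (u - 6)*(u + 4)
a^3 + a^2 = a^2*(a + 1)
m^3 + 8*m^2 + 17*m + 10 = (m + 1)*(m + 2)*(m + 5)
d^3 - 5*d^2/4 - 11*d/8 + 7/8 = (d - 7/4)*(d - 1/2)*(d + 1)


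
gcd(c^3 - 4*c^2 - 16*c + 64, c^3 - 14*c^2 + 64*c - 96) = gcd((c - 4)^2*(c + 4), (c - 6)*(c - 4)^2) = c^2 - 8*c + 16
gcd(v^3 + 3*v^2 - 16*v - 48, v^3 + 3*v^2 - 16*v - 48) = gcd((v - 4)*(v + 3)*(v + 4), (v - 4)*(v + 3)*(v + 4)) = v^3 + 3*v^2 - 16*v - 48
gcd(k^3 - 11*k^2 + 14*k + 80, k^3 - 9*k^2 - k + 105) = k - 5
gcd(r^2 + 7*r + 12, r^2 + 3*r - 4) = r + 4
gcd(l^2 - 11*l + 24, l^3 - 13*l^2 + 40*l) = l - 8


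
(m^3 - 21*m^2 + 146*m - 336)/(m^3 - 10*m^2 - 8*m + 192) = (m - 7)/(m + 4)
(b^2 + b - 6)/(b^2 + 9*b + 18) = (b - 2)/(b + 6)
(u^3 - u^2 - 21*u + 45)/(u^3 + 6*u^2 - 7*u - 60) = (u - 3)/(u + 4)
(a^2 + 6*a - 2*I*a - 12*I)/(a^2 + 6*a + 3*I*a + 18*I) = (a - 2*I)/(a + 3*I)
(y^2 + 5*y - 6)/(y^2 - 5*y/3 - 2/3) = 3*(-y^2 - 5*y + 6)/(-3*y^2 + 5*y + 2)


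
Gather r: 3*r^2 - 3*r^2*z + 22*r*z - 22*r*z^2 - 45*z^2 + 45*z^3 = r^2*(3 - 3*z) + r*(-22*z^2 + 22*z) + 45*z^3 - 45*z^2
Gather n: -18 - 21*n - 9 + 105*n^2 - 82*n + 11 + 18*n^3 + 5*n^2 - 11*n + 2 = 18*n^3 + 110*n^2 - 114*n - 14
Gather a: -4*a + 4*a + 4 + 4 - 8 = 0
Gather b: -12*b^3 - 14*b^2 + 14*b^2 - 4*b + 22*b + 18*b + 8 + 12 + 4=-12*b^3 + 36*b + 24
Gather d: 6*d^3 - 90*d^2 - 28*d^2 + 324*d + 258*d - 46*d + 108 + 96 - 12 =6*d^3 - 118*d^2 + 536*d + 192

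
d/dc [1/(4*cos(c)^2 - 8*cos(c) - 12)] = (cos(c) - 1)*sin(c)/(2*(sin(c)^2 + 2*cos(c) + 2)^2)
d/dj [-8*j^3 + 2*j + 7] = 2 - 24*j^2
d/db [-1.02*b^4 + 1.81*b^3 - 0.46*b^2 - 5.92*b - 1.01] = -4.08*b^3 + 5.43*b^2 - 0.92*b - 5.92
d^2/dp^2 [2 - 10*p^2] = -20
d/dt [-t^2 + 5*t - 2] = 5 - 2*t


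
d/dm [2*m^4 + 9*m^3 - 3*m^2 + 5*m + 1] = 8*m^3 + 27*m^2 - 6*m + 5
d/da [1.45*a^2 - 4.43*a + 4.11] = 2.9*a - 4.43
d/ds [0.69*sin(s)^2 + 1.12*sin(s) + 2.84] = (1.38*sin(s) + 1.12)*cos(s)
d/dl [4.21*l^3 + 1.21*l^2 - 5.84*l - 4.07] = 12.63*l^2 + 2.42*l - 5.84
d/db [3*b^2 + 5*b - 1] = 6*b + 5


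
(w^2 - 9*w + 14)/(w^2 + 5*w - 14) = (w - 7)/(w + 7)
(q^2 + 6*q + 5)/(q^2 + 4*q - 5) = (q + 1)/(q - 1)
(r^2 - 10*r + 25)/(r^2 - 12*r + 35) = (r - 5)/(r - 7)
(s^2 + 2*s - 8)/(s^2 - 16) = (s - 2)/(s - 4)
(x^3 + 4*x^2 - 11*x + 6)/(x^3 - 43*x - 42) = (x^2 - 2*x + 1)/(x^2 - 6*x - 7)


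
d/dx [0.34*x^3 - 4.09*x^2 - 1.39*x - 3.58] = 1.02*x^2 - 8.18*x - 1.39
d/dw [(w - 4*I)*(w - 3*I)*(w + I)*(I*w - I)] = 4*I*w^3 + w^2*(18 - 3*I) + w*(-12 - 10*I) + 12 + 5*I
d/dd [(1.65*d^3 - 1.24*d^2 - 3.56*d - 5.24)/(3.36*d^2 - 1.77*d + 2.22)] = (5.544*d^4 - 5.841*d^3 + 25.1454*d^2 + 29.7072*d - 17.178)/(11.2896*d^4 - 11.8944*d^3 + 18.0513*d^2 - 7.8588*d + 4.9284)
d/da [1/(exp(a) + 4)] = -exp(a)/(exp(a) + 4)^2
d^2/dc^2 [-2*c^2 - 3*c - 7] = -4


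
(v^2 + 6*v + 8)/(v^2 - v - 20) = (v + 2)/(v - 5)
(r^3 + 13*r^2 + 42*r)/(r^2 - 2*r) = (r^2 + 13*r + 42)/(r - 2)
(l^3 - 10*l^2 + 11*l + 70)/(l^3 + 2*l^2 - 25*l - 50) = (l - 7)/(l + 5)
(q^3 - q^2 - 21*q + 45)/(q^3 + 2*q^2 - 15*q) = (q - 3)/q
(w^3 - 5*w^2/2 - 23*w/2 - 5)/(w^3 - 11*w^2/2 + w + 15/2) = (2*w^2 + 5*w + 2)/(2*w^2 - w - 3)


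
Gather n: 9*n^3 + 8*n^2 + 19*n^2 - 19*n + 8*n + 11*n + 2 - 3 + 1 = 9*n^3 + 27*n^2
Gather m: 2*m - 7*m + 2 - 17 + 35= 20 - 5*m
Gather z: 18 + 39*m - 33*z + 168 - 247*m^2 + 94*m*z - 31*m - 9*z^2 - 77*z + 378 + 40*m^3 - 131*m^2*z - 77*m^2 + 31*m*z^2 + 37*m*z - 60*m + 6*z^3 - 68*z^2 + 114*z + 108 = 40*m^3 - 324*m^2 - 52*m + 6*z^3 + z^2*(31*m - 77) + z*(-131*m^2 + 131*m + 4) + 672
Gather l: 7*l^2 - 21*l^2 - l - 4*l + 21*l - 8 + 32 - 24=-14*l^2 + 16*l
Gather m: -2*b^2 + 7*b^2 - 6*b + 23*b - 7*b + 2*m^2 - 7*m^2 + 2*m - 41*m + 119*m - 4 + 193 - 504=5*b^2 + 10*b - 5*m^2 + 80*m - 315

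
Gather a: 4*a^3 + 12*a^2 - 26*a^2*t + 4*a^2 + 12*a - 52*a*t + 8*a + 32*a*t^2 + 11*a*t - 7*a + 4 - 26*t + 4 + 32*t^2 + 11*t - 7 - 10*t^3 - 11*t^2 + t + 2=4*a^3 + a^2*(16 - 26*t) + a*(32*t^2 - 41*t + 13) - 10*t^3 + 21*t^2 - 14*t + 3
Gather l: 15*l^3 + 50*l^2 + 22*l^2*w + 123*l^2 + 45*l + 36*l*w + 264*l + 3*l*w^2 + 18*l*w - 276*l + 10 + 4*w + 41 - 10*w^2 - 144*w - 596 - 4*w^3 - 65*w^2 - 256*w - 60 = 15*l^3 + l^2*(22*w + 173) + l*(3*w^2 + 54*w + 33) - 4*w^3 - 75*w^2 - 396*w - 605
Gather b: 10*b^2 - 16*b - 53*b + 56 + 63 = 10*b^2 - 69*b + 119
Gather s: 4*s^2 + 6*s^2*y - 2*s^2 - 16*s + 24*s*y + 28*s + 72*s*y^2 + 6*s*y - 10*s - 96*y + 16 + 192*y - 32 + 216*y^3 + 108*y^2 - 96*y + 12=s^2*(6*y + 2) + s*(72*y^2 + 30*y + 2) + 216*y^3 + 108*y^2 - 4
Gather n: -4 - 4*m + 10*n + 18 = -4*m + 10*n + 14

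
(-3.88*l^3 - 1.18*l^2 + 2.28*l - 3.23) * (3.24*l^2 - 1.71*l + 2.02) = -12.5712*l^5 + 2.8116*l^4 + 1.5674*l^3 - 16.7476*l^2 + 10.1289*l - 6.5246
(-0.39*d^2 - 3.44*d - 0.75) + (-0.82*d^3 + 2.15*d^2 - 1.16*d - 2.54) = -0.82*d^3 + 1.76*d^2 - 4.6*d - 3.29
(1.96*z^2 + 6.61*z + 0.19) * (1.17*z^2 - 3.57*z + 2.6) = 2.2932*z^4 + 0.7365*z^3 - 18.2794*z^2 + 16.5077*z + 0.494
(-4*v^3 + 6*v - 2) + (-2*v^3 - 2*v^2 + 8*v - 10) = -6*v^3 - 2*v^2 + 14*v - 12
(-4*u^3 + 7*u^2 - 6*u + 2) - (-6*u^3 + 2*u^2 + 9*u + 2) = 2*u^3 + 5*u^2 - 15*u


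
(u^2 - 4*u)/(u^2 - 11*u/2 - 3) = 2*u*(4 - u)/(-2*u^2 + 11*u + 6)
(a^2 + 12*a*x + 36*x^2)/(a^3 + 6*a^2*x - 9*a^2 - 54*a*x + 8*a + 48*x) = (a + 6*x)/(a^2 - 9*a + 8)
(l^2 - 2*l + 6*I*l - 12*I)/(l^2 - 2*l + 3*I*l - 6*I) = (l + 6*I)/(l + 3*I)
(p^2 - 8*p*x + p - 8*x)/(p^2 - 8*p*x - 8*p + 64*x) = (p + 1)/(p - 8)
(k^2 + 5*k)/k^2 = (k + 5)/k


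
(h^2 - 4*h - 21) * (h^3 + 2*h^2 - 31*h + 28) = h^5 - 2*h^4 - 60*h^3 + 110*h^2 + 539*h - 588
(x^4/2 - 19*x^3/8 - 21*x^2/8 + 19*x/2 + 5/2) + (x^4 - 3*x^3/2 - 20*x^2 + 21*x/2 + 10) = 3*x^4/2 - 31*x^3/8 - 181*x^2/8 + 20*x + 25/2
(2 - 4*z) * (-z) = 4*z^2 - 2*z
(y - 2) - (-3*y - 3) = 4*y + 1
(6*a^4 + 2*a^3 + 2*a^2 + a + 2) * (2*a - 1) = 12*a^5 - 2*a^4 + 2*a^3 + 3*a - 2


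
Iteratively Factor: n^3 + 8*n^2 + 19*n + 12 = (n + 4)*(n^2 + 4*n + 3) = (n + 3)*(n + 4)*(n + 1)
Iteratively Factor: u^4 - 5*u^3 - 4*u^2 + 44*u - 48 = (u - 2)*(u^3 - 3*u^2 - 10*u + 24) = (u - 4)*(u - 2)*(u^2 + u - 6) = (u - 4)*(u - 2)^2*(u + 3)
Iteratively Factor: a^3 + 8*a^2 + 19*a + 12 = (a + 3)*(a^2 + 5*a + 4) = (a + 1)*(a + 3)*(a + 4)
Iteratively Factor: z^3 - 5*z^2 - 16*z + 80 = (z + 4)*(z^2 - 9*z + 20) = (z - 4)*(z + 4)*(z - 5)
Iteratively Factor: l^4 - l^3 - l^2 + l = (l + 1)*(l^3 - 2*l^2 + l) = (l - 1)*(l + 1)*(l^2 - l) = l*(l - 1)*(l + 1)*(l - 1)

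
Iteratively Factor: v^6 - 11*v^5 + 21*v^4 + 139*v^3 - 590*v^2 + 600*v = (v - 5)*(v^5 - 6*v^4 - 9*v^3 + 94*v^2 - 120*v) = (v - 5)*(v + 4)*(v^4 - 10*v^3 + 31*v^2 - 30*v) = v*(v - 5)*(v + 4)*(v^3 - 10*v^2 + 31*v - 30) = v*(v - 5)*(v - 3)*(v + 4)*(v^2 - 7*v + 10) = v*(v - 5)*(v - 3)*(v - 2)*(v + 4)*(v - 5)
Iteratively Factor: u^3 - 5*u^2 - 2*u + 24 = (u - 3)*(u^2 - 2*u - 8) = (u - 3)*(u + 2)*(u - 4)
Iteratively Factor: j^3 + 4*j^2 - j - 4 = (j - 1)*(j^2 + 5*j + 4) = (j - 1)*(j + 1)*(j + 4)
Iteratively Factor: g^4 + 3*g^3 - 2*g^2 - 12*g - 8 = (g + 1)*(g^3 + 2*g^2 - 4*g - 8) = (g + 1)*(g + 2)*(g^2 - 4) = (g + 1)*(g + 2)^2*(g - 2)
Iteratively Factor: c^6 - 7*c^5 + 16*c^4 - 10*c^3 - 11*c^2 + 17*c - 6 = (c + 1)*(c^5 - 8*c^4 + 24*c^3 - 34*c^2 + 23*c - 6) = (c - 1)*(c + 1)*(c^4 - 7*c^3 + 17*c^2 - 17*c + 6) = (c - 3)*(c - 1)*(c + 1)*(c^3 - 4*c^2 + 5*c - 2) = (c - 3)*(c - 1)^2*(c + 1)*(c^2 - 3*c + 2) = (c - 3)*(c - 2)*(c - 1)^2*(c + 1)*(c - 1)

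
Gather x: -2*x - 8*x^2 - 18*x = -8*x^2 - 20*x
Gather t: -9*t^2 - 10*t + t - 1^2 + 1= -9*t^2 - 9*t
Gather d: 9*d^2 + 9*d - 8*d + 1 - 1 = 9*d^2 + d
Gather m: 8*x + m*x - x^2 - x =m*x - x^2 + 7*x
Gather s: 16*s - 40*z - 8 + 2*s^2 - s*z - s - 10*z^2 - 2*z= 2*s^2 + s*(15 - z) - 10*z^2 - 42*z - 8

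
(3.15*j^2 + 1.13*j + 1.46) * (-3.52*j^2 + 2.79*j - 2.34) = -11.088*j^4 + 4.8109*j^3 - 9.3575*j^2 + 1.4292*j - 3.4164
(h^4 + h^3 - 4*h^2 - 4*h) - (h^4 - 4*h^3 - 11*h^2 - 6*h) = 5*h^3 + 7*h^2 + 2*h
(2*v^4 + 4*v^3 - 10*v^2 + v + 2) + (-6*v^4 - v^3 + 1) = -4*v^4 + 3*v^3 - 10*v^2 + v + 3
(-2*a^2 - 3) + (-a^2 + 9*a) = -3*a^2 + 9*a - 3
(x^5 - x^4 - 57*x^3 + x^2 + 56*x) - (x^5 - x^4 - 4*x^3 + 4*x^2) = -53*x^3 - 3*x^2 + 56*x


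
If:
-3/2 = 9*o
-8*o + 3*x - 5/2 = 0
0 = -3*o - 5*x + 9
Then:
No Solution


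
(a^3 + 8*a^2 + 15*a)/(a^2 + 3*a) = a + 5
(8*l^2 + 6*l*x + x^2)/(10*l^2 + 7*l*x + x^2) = (4*l + x)/(5*l + x)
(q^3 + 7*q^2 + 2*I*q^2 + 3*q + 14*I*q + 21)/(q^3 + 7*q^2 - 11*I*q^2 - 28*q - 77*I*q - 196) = (q^2 + 2*I*q + 3)/(q^2 - 11*I*q - 28)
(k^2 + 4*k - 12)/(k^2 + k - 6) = (k + 6)/(k + 3)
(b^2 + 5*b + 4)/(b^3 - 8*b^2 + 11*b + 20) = (b + 4)/(b^2 - 9*b + 20)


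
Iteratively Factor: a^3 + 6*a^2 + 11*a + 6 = (a + 2)*(a^2 + 4*a + 3) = (a + 1)*(a + 2)*(a + 3)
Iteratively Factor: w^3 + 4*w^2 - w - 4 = (w - 1)*(w^2 + 5*w + 4) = (w - 1)*(w + 1)*(w + 4)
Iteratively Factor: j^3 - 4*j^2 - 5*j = (j)*(j^2 - 4*j - 5) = j*(j - 5)*(j + 1)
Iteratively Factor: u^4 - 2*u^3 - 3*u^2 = (u)*(u^3 - 2*u^2 - 3*u) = u*(u + 1)*(u^2 - 3*u) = u^2*(u + 1)*(u - 3)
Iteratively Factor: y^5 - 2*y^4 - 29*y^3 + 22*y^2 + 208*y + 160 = (y - 5)*(y^4 + 3*y^3 - 14*y^2 - 48*y - 32) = (y - 5)*(y + 4)*(y^3 - y^2 - 10*y - 8) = (y - 5)*(y - 4)*(y + 4)*(y^2 + 3*y + 2) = (y - 5)*(y - 4)*(y + 1)*(y + 4)*(y + 2)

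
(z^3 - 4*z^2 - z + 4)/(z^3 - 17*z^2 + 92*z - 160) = (z^2 - 1)/(z^2 - 13*z + 40)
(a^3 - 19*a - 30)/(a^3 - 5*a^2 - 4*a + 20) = (a + 3)/(a - 2)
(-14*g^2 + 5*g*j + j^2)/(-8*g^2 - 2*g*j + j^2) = (14*g^2 - 5*g*j - j^2)/(8*g^2 + 2*g*j - j^2)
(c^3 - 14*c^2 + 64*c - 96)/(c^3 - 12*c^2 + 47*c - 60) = (c^2 - 10*c + 24)/(c^2 - 8*c + 15)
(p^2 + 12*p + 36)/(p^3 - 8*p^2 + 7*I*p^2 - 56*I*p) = (p^2 + 12*p + 36)/(p*(p^2 + p*(-8 + 7*I) - 56*I))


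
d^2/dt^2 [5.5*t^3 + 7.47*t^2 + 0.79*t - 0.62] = 33.0*t + 14.94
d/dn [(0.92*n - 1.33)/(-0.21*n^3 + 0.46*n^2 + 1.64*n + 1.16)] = (0.3864*n^3 - 1.2611*n^2 + 1.2236*n + 3.2484)/(0.0441*n^6 - 0.1932*n^5 - 0.4772*n^4 + 1.0216*n^3 + 3.7568*n^2 + 3.8048*n + 1.3456)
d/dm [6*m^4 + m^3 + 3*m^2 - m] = 24*m^3 + 3*m^2 + 6*m - 1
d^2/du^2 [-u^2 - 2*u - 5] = -2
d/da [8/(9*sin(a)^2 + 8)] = -288*sin(2*a)/(9*cos(2*a) - 25)^2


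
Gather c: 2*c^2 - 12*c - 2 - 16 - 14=2*c^2 - 12*c - 32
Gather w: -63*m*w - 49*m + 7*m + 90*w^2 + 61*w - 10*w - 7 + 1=-42*m + 90*w^2 + w*(51 - 63*m) - 6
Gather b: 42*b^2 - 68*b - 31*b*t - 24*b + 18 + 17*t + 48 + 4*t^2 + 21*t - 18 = 42*b^2 + b*(-31*t - 92) + 4*t^2 + 38*t + 48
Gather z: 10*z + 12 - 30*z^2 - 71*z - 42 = -30*z^2 - 61*z - 30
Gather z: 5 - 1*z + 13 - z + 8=26 - 2*z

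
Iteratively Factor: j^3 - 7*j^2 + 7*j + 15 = (j + 1)*(j^2 - 8*j + 15) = (j - 3)*(j + 1)*(j - 5)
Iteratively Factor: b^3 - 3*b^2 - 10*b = (b)*(b^2 - 3*b - 10) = b*(b + 2)*(b - 5)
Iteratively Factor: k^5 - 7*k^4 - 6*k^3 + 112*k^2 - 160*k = (k)*(k^4 - 7*k^3 - 6*k^2 + 112*k - 160) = k*(k - 4)*(k^3 - 3*k^2 - 18*k + 40) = k*(k - 4)*(k - 2)*(k^2 - k - 20) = k*(k - 4)*(k - 2)*(k + 4)*(k - 5)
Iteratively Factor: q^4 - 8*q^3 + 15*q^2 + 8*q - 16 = (q - 4)*(q^3 - 4*q^2 - q + 4) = (q - 4)*(q - 1)*(q^2 - 3*q - 4) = (q - 4)*(q - 1)*(q + 1)*(q - 4)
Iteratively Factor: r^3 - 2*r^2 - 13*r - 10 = (r + 1)*(r^2 - 3*r - 10) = (r + 1)*(r + 2)*(r - 5)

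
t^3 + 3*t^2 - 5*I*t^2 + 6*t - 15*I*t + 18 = (t + 3)*(t - 6*I)*(t + I)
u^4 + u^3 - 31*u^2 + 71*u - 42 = (u - 3)*(u - 2)*(u - 1)*(u + 7)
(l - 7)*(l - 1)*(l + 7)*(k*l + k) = k*l^4 - 50*k*l^2 + 49*k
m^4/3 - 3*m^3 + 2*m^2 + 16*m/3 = m*(m/3 + 1/3)*(m - 8)*(m - 2)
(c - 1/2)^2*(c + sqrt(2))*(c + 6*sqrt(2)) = c^4 - c^3 + 7*sqrt(2)*c^3 - 7*sqrt(2)*c^2 + 49*c^2/4 - 12*c + 7*sqrt(2)*c/4 + 3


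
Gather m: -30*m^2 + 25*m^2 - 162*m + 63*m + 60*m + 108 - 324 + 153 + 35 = -5*m^2 - 39*m - 28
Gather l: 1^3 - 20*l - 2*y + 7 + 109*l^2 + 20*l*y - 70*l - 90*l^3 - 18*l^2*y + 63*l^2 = -90*l^3 + l^2*(172 - 18*y) + l*(20*y - 90) - 2*y + 8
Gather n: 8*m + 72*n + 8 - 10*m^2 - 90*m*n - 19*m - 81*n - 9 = -10*m^2 - 11*m + n*(-90*m - 9) - 1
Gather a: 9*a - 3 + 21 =9*a + 18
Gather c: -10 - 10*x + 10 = -10*x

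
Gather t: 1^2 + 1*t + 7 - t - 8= 0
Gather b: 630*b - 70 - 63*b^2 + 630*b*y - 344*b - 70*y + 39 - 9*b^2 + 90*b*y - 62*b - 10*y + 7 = -72*b^2 + b*(720*y + 224) - 80*y - 24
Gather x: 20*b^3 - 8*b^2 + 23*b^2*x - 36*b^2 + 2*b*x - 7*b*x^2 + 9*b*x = 20*b^3 - 44*b^2 - 7*b*x^2 + x*(23*b^2 + 11*b)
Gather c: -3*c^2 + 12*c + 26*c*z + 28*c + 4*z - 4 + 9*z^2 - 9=-3*c^2 + c*(26*z + 40) + 9*z^2 + 4*z - 13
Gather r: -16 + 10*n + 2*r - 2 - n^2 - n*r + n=-n^2 + 11*n + r*(2 - n) - 18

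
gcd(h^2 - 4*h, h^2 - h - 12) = h - 4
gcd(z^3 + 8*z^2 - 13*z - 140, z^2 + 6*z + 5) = z + 5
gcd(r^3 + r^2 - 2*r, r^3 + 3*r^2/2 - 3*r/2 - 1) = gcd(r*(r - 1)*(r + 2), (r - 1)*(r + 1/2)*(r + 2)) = r^2 + r - 2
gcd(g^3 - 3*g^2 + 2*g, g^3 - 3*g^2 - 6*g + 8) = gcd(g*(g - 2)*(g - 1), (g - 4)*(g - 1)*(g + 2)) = g - 1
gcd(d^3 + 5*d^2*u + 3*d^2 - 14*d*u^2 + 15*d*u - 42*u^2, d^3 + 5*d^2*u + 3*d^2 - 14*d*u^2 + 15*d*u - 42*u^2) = -d^3 - 5*d^2*u - 3*d^2 + 14*d*u^2 - 15*d*u + 42*u^2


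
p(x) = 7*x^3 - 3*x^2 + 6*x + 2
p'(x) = 21*x^2 - 6*x + 6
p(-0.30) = -0.26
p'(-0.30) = 9.69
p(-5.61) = -1361.99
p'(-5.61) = 700.57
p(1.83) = 45.83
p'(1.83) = 65.35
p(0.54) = 5.47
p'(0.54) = 8.88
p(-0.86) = -9.83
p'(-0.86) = 26.69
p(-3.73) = -425.38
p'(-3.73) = 320.55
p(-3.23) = -284.57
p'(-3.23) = 244.47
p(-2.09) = -87.55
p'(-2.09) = 110.27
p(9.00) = 4916.00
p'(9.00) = 1653.00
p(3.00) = 182.00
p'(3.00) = 177.00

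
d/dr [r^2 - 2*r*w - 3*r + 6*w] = 2*r - 2*w - 3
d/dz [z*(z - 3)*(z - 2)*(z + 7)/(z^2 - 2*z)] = 2*z + 4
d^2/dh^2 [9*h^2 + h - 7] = 18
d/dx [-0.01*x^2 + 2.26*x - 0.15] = 2.26 - 0.02*x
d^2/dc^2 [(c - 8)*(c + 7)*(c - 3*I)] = 6*c - 2 - 6*I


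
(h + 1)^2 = h^2 + 2*h + 1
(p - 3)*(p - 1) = p^2 - 4*p + 3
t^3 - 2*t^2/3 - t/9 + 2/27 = (t - 2/3)*(t - 1/3)*(t + 1/3)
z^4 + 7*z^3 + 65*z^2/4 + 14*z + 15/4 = (z + 1/2)*(z + 1)*(z + 5/2)*(z + 3)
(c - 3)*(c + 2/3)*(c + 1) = c^3 - 4*c^2/3 - 13*c/3 - 2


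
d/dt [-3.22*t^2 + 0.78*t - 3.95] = 0.78 - 6.44*t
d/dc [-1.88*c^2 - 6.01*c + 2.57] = -3.76*c - 6.01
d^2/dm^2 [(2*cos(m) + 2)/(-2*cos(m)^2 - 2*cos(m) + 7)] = 2*(36*sin(m)^4*cos(m) + 12*sin(m)^4 - 74*sin(m)^2 + 19*cos(m) + 30*cos(3*m) - 2*cos(5*m) - 2)/(-2*sin(m)^2 + 2*cos(m) - 5)^3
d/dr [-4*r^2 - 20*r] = -8*r - 20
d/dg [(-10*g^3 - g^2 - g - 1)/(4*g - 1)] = (-80*g^3 + 26*g^2 + 2*g + 5)/(16*g^2 - 8*g + 1)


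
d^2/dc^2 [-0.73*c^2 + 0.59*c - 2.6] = -1.46000000000000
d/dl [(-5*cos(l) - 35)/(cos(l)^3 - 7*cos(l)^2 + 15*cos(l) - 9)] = 10*(sin(l)^2 - 10*cos(l) + 18)*sin(l)/((cos(l) - 3)^3*(cos(l) - 1)^2)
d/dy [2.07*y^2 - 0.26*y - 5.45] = 4.14*y - 0.26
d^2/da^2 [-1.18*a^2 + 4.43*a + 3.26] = -2.36000000000000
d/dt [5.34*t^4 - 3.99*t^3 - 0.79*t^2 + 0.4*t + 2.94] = 21.36*t^3 - 11.97*t^2 - 1.58*t + 0.4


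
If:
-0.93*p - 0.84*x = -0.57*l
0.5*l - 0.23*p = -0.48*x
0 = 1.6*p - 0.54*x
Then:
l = 0.00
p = 0.00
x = 0.00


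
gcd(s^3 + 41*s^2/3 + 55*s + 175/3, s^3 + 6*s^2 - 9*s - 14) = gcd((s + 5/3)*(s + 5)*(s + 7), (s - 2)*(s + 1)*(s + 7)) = s + 7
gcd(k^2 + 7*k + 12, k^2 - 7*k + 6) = 1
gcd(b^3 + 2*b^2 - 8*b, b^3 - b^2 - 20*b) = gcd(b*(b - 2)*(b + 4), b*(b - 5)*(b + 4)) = b^2 + 4*b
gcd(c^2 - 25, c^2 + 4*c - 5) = c + 5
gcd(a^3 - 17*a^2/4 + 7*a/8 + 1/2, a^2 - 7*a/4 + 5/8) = a - 1/2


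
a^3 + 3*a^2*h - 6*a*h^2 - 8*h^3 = (a - 2*h)*(a + h)*(a + 4*h)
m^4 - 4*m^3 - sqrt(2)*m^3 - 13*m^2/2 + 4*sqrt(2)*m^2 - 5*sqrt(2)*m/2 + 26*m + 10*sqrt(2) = (m - 4)*(m - 5*sqrt(2)/2)*(m + sqrt(2)/2)*(m + sqrt(2))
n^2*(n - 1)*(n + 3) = n^4 + 2*n^3 - 3*n^2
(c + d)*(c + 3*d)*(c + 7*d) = c^3 + 11*c^2*d + 31*c*d^2 + 21*d^3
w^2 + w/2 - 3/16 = (w - 1/4)*(w + 3/4)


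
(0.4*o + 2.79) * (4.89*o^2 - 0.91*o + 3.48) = 1.956*o^3 + 13.2791*o^2 - 1.1469*o + 9.7092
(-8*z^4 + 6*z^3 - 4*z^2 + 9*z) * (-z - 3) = 8*z^5 + 18*z^4 - 14*z^3 + 3*z^2 - 27*z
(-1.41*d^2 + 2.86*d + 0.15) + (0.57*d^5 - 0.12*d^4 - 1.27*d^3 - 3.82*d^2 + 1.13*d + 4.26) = 0.57*d^5 - 0.12*d^4 - 1.27*d^3 - 5.23*d^2 + 3.99*d + 4.41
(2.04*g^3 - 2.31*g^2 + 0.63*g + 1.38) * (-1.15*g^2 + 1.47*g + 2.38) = -2.346*g^5 + 5.6553*g^4 + 0.735*g^3 - 6.1587*g^2 + 3.528*g + 3.2844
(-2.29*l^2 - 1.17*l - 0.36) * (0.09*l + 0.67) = -0.2061*l^3 - 1.6396*l^2 - 0.8163*l - 0.2412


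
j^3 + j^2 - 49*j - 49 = (j - 7)*(j + 1)*(j + 7)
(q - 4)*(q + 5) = q^2 + q - 20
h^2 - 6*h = h*(h - 6)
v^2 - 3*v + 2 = (v - 2)*(v - 1)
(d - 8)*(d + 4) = d^2 - 4*d - 32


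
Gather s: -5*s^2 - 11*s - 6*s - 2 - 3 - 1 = -5*s^2 - 17*s - 6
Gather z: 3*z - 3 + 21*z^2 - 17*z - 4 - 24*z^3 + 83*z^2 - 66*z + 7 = -24*z^3 + 104*z^2 - 80*z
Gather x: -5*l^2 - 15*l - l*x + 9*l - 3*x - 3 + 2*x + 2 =-5*l^2 - 6*l + x*(-l - 1) - 1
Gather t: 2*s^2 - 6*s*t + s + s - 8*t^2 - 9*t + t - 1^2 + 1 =2*s^2 + 2*s - 8*t^2 + t*(-6*s - 8)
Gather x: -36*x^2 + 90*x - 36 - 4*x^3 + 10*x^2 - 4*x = -4*x^3 - 26*x^2 + 86*x - 36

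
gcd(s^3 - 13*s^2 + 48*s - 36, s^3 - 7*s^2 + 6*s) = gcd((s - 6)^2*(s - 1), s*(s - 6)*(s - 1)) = s^2 - 7*s + 6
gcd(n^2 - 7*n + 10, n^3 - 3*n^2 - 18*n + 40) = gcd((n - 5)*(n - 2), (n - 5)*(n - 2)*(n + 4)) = n^2 - 7*n + 10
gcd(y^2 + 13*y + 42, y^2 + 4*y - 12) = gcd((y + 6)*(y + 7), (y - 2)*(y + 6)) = y + 6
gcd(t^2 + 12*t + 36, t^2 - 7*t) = 1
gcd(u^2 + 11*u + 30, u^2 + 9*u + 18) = u + 6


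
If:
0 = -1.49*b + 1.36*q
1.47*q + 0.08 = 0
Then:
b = -0.05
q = -0.05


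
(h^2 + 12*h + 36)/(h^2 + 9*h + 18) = (h + 6)/(h + 3)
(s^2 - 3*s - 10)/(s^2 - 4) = (s - 5)/(s - 2)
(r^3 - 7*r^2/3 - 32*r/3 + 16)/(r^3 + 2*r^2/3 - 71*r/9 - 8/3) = 3*(3*r^2 - 16*r + 16)/(9*r^2 - 21*r - 8)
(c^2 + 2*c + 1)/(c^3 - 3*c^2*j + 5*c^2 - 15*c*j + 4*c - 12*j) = (c + 1)/(c^2 - 3*c*j + 4*c - 12*j)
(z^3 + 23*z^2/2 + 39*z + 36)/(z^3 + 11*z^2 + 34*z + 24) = (z + 3/2)/(z + 1)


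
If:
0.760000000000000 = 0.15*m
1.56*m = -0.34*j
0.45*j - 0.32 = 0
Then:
No Solution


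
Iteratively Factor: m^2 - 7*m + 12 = (m - 3)*(m - 4)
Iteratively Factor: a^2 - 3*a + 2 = (a - 1)*(a - 2)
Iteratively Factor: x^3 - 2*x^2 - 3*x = (x - 3)*(x^2 + x) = x*(x - 3)*(x + 1)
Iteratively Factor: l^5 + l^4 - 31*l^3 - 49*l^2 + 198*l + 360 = (l - 5)*(l^4 + 6*l^3 - l^2 - 54*l - 72) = (l - 5)*(l + 2)*(l^3 + 4*l^2 - 9*l - 36) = (l - 5)*(l + 2)*(l + 4)*(l^2 - 9) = (l - 5)*(l - 3)*(l + 2)*(l + 4)*(l + 3)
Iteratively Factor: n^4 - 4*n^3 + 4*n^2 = (n - 2)*(n^3 - 2*n^2) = n*(n - 2)*(n^2 - 2*n) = n^2*(n - 2)*(n - 2)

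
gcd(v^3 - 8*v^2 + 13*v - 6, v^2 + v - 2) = v - 1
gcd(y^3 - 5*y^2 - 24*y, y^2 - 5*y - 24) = y^2 - 5*y - 24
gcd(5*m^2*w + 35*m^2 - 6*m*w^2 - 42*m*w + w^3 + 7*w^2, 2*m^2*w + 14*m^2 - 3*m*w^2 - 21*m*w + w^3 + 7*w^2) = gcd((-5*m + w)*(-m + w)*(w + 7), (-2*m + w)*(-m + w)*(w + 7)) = -m*w - 7*m + w^2 + 7*w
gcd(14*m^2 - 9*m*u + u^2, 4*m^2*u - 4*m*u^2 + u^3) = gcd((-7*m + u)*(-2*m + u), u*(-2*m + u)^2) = -2*m + u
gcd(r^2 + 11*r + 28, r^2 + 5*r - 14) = r + 7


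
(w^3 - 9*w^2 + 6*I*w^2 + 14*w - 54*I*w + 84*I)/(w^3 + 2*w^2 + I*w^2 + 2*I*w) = (w^3 + w^2*(-9 + 6*I) + 2*w*(7 - 27*I) + 84*I)/(w*(w^2 + w*(2 + I) + 2*I))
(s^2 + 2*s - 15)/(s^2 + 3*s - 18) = (s + 5)/(s + 6)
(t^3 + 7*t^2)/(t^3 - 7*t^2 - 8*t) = t*(t + 7)/(t^2 - 7*t - 8)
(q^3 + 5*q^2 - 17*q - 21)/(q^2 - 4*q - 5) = (q^2 + 4*q - 21)/(q - 5)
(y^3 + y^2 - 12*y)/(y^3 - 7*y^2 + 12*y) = (y + 4)/(y - 4)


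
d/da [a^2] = 2*a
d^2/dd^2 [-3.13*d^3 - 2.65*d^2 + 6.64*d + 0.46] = -18.78*d - 5.3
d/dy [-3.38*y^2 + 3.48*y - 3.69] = 3.48 - 6.76*y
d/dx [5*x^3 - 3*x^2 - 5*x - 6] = 15*x^2 - 6*x - 5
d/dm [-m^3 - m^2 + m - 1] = -3*m^2 - 2*m + 1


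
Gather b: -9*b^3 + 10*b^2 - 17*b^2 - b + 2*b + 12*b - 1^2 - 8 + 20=-9*b^3 - 7*b^2 + 13*b + 11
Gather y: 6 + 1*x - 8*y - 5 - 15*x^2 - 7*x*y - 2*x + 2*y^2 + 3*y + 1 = -15*x^2 - x + 2*y^2 + y*(-7*x - 5) + 2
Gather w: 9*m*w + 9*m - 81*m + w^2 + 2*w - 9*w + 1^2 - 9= -72*m + w^2 + w*(9*m - 7) - 8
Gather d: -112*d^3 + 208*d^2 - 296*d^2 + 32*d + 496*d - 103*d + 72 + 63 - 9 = -112*d^3 - 88*d^2 + 425*d + 126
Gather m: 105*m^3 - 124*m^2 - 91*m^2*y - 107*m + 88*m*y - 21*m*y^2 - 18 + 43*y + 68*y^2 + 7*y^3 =105*m^3 + m^2*(-91*y - 124) + m*(-21*y^2 + 88*y - 107) + 7*y^3 + 68*y^2 + 43*y - 18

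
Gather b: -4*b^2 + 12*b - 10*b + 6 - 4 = -4*b^2 + 2*b + 2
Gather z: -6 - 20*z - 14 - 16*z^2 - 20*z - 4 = -16*z^2 - 40*z - 24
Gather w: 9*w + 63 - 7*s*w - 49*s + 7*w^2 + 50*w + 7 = -49*s + 7*w^2 + w*(59 - 7*s) + 70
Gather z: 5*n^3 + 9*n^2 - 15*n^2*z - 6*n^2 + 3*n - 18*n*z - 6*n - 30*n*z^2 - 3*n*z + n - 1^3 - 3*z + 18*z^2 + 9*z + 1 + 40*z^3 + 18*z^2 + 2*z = 5*n^3 + 3*n^2 - 2*n + 40*z^3 + z^2*(36 - 30*n) + z*(-15*n^2 - 21*n + 8)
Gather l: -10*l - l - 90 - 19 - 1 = -11*l - 110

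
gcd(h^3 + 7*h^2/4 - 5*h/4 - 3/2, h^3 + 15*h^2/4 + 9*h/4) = h + 3/4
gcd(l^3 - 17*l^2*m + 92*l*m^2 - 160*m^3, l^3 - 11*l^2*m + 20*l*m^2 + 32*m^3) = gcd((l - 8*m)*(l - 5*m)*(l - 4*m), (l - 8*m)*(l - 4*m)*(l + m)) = l^2 - 12*l*m + 32*m^2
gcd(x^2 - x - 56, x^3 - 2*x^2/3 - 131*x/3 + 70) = x + 7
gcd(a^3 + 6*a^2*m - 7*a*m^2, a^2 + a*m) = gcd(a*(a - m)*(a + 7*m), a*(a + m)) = a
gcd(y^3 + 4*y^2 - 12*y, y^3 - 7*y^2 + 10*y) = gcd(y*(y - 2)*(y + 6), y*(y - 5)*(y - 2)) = y^2 - 2*y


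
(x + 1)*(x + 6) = x^2 + 7*x + 6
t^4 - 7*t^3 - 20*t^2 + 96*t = t*(t - 8)*(t - 3)*(t + 4)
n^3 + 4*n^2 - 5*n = n*(n - 1)*(n + 5)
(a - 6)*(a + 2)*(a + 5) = a^3 + a^2 - 32*a - 60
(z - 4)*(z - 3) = z^2 - 7*z + 12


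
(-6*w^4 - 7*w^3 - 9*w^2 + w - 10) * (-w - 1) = 6*w^5 + 13*w^4 + 16*w^3 + 8*w^2 + 9*w + 10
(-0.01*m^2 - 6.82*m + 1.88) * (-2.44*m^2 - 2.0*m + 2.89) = 0.0244*m^4 + 16.6608*m^3 + 9.0239*m^2 - 23.4698*m + 5.4332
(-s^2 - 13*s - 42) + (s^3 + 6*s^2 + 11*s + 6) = s^3 + 5*s^2 - 2*s - 36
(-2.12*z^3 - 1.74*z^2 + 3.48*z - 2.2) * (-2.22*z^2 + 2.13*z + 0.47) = 4.7064*z^5 - 0.6528*z^4 - 12.4282*z^3 + 11.4786*z^2 - 3.0504*z - 1.034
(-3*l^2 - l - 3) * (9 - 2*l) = 6*l^3 - 25*l^2 - 3*l - 27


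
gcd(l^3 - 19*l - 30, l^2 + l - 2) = l + 2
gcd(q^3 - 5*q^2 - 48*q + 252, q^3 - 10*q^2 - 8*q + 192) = q - 6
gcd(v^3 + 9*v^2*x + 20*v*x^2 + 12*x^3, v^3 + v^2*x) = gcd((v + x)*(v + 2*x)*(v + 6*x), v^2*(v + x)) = v + x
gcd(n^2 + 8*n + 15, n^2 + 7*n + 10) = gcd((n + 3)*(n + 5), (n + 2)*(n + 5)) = n + 5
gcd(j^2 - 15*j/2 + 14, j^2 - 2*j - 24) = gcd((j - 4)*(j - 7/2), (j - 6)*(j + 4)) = 1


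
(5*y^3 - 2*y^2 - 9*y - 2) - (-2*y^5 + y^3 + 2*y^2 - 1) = 2*y^5 + 4*y^3 - 4*y^2 - 9*y - 1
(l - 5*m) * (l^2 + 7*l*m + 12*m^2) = l^3 + 2*l^2*m - 23*l*m^2 - 60*m^3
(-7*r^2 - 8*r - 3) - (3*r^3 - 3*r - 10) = -3*r^3 - 7*r^2 - 5*r + 7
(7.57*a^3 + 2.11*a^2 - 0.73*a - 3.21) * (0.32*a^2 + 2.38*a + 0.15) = 2.4224*a^5 + 18.6918*a^4 + 5.9237*a^3 - 2.4481*a^2 - 7.7493*a - 0.4815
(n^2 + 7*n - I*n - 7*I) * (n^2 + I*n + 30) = n^4 + 7*n^3 + 31*n^2 + 217*n - 30*I*n - 210*I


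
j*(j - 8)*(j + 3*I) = j^3 - 8*j^2 + 3*I*j^2 - 24*I*j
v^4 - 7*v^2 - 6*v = v*(v - 3)*(v + 1)*(v + 2)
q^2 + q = q*(q + 1)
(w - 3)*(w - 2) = w^2 - 5*w + 6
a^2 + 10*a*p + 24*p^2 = (a + 4*p)*(a + 6*p)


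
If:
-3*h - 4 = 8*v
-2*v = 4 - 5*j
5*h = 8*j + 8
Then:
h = 64/31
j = 9/31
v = -79/62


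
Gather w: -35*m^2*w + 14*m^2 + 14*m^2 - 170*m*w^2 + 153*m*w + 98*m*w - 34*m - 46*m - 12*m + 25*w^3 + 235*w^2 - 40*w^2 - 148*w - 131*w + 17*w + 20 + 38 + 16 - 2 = 28*m^2 - 92*m + 25*w^3 + w^2*(195 - 170*m) + w*(-35*m^2 + 251*m - 262) + 72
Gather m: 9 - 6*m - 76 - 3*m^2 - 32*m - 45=-3*m^2 - 38*m - 112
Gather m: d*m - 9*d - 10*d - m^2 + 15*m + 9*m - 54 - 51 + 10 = -19*d - m^2 + m*(d + 24) - 95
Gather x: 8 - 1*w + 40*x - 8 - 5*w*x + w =x*(40 - 5*w)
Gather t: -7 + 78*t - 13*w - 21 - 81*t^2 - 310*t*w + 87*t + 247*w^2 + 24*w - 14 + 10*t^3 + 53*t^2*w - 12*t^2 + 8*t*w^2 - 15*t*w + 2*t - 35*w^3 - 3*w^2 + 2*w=10*t^3 + t^2*(53*w - 93) + t*(8*w^2 - 325*w + 167) - 35*w^3 + 244*w^2 + 13*w - 42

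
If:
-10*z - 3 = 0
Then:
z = -3/10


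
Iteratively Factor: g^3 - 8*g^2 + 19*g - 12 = (g - 4)*(g^2 - 4*g + 3) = (g - 4)*(g - 3)*(g - 1)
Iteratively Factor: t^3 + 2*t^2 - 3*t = (t)*(t^2 + 2*t - 3) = t*(t + 3)*(t - 1)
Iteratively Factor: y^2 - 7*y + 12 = (y - 4)*(y - 3)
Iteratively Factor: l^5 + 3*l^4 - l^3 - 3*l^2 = (l)*(l^4 + 3*l^3 - l^2 - 3*l) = l*(l - 1)*(l^3 + 4*l^2 + 3*l) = l*(l - 1)*(l + 3)*(l^2 + l) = l*(l - 1)*(l + 1)*(l + 3)*(l)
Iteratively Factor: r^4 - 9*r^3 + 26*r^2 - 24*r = (r - 4)*(r^3 - 5*r^2 + 6*r) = (r - 4)*(r - 2)*(r^2 - 3*r) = r*(r - 4)*(r - 2)*(r - 3)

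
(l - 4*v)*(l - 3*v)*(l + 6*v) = l^3 - l^2*v - 30*l*v^2 + 72*v^3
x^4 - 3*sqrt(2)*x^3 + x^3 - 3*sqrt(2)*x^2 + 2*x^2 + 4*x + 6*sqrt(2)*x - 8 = (x - 1)*(x + 2)*(x - 2*sqrt(2))*(x - sqrt(2))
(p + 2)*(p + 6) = p^2 + 8*p + 12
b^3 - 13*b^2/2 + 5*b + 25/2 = (b - 5)*(b - 5/2)*(b + 1)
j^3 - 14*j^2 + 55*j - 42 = (j - 7)*(j - 6)*(j - 1)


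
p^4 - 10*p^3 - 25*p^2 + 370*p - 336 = (p - 8)*(p - 7)*(p - 1)*(p + 6)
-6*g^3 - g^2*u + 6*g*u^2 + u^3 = (-g + u)*(g + u)*(6*g + u)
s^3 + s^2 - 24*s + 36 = (s - 3)*(s - 2)*(s + 6)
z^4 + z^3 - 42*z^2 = z^2*(z - 6)*(z + 7)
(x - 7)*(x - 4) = x^2 - 11*x + 28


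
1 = 1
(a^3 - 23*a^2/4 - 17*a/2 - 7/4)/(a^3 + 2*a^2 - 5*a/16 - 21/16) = 4*(4*a^2 - 27*a - 7)/(16*a^2 + 16*a - 21)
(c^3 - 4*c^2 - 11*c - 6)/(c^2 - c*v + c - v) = (-c^2 + 5*c + 6)/(-c + v)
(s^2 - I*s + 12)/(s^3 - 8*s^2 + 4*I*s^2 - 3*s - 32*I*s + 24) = (s - 4*I)/(s^2 + s*(-8 + I) - 8*I)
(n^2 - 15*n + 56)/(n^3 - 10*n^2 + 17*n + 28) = (n - 8)/(n^2 - 3*n - 4)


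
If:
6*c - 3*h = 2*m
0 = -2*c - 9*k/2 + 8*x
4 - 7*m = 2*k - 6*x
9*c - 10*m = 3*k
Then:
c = 556*x/571 + 360/571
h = 932*x/571 + 472/571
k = 768*x/571 - 160/571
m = 270*x/571 + 372/571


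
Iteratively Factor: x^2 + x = (x)*(x + 1)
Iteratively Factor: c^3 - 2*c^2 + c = (c - 1)*(c^2 - c) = (c - 1)^2*(c)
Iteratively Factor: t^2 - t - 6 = (t - 3)*(t + 2)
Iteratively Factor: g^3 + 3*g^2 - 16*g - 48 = (g + 4)*(g^2 - g - 12) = (g + 3)*(g + 4)*(g - 4)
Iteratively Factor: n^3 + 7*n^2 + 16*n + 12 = (n + 2)*(n^2 + 5*n + 6) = (n + 2)*(n + 3)*(n + 2)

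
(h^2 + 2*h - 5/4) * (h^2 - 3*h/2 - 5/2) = h^4 + h^3/2 - 27*h^2/4 - 25*h/8 + 25/8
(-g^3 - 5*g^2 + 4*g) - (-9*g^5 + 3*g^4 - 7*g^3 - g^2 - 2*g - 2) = 9*g^5 - 3*g^4 + 6*g^3 - 4*g^2 + 6*g + 2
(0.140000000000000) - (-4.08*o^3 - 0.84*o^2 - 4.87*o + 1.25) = 4.08*o^3 + 0.84*o^2 + 4.87*o - 1.11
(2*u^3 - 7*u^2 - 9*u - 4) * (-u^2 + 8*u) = -2*u^5 + 23*u^4 - 47*u^3 - 68*u^2 - 32*u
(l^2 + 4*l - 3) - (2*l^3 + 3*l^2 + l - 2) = -2*l^3 - 2*l^2 + 3*l - 1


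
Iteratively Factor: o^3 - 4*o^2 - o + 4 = (o + 1)*(o^2 - 5*o + 4) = (o - 4)*(o + 1)*(o - 1)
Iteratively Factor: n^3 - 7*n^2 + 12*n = (n - 4)*(n^2 - 3*n) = n*(n - 4)*(n - 3)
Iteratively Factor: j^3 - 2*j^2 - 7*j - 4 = (j + 1)*(j^2 - 3*j - 4) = (j - 4)*(j + 1)*(j + 1)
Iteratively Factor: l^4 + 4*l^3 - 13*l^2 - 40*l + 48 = (l - 3)*(l^3 + 7*l^2 + 8*l - 16) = (l - 3)*(l - 1)*(l^2 + 8*l + 16) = (l - 3)*(l - 1)*(l + 4)*(l + 4)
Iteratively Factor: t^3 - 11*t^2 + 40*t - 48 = (t - 4)*(t^2 - 7*t + 12) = (t - 4)*(t - 3)*(t - 4)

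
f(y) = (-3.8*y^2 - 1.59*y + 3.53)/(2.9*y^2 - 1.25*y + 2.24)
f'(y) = (1.25 - 5.8*y)*(-3.8*y^2 - 1.59*y + 3.53)/(2.9*y^2 - 1.25*y + 2.24)^2 + (-7.6*y - 1.59)/(2.9*y^2 - 1.25*y + 2.24)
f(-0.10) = 1.53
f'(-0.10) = 0.82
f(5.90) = -1.44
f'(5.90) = 0.01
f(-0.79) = 0.48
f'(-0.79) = 1.43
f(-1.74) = -0.39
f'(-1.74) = 0.54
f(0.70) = 0.20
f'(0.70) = -2.68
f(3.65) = -1.46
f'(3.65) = -0.01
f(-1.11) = 0.09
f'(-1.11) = 1.04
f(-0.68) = 0.64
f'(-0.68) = 1.56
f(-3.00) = -0.81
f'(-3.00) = 0.19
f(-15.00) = -1.23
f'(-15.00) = 0.01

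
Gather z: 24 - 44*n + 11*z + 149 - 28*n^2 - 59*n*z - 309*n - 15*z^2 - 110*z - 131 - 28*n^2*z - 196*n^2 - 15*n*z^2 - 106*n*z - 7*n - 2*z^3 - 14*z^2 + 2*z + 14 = -224*n^2 - 360*n - 2*z^3 + z^2*(-15*n - 29) + z*(-28*n^2 - 165*n - 97) + 56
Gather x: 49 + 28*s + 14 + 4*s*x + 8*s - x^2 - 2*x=36*s - x^2 + x*(4*s - 2) + 63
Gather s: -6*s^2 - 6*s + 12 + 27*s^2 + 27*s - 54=21*s^2 + 21*s - 42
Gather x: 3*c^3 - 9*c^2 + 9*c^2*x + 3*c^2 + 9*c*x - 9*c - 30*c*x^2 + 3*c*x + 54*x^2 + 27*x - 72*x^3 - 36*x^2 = 3*c^3 - 6*c^2 - 9*c - 72*x^3 + x^2*(18 - 30*c) + x*(9*c^2 + 12*c + 27)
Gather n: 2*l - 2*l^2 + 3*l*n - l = -2*l^2 + 3*l*n + l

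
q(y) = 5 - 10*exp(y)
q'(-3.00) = -0.50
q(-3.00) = 4.50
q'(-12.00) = 0.00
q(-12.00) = 5.00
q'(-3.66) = -0.26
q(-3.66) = 4.74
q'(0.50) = -16.49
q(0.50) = -11.49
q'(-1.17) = -3.10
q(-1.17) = 1.90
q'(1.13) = -30.96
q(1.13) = -25.96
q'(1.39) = -40.15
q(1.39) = -35.15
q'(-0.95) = -3.87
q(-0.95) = 1.13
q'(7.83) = -25149.29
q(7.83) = -25144.29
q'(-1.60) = -2.02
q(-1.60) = 2.98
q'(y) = -10*exp(y)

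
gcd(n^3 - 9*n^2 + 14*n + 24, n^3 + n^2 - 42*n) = n - 6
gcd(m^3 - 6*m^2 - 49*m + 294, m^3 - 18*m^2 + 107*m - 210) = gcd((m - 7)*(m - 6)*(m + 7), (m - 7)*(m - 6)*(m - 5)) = m^2 - 13*m + 42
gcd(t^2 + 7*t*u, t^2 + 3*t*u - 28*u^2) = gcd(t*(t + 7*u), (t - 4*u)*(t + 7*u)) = t + 7*u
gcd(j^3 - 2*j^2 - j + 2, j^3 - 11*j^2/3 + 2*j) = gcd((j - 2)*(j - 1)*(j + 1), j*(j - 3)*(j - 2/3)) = 1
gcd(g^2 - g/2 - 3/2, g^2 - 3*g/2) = g - 3/2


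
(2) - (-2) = 4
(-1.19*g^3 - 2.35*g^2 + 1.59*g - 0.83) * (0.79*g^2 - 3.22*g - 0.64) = -0.9401*g^5 + 1.9753*g^4 + 9.5847*g^3 - 4.2715*g^2 + 1.655*g + 0.5312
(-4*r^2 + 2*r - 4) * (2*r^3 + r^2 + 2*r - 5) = -8*r^5 - 14*r^3 + 20*r^2 - 18*r + 20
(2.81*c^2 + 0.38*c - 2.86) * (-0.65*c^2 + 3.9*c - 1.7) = -1.8265*c^4 + 10.712*c^3 - 1.436*c^2 - 11.8*c + 4.862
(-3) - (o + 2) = -o - 5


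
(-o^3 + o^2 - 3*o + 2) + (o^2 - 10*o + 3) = -o^3 + 2*o^2 - 13*o + 5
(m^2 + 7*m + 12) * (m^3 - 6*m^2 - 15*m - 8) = m^5 + m^4 - 45*m^3 - 185*m^2 - 236*m - 96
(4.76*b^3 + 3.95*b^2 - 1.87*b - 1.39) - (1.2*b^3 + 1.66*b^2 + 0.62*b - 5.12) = 3.56*b^3 + 2.29*b^2 - 2.49*b + 3.73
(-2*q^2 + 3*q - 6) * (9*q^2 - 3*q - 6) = -18*q^4 + 33*q^3 - 51*q^2 + 36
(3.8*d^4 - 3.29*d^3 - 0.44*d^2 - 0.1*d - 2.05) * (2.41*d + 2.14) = 9.158*d^5 + 0.203099999999999*d^4 - 8.101*d^3 - 1.1826*d^2 - 5.1545*d - 4.387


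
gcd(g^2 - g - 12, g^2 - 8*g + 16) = g - 4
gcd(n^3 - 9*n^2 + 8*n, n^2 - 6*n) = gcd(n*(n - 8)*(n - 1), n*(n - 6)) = n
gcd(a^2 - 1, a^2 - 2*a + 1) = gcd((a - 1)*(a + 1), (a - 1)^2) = a - 1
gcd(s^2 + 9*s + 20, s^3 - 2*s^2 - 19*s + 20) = s + 4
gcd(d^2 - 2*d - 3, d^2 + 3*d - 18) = d - 3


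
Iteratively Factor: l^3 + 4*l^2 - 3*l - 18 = (l + 3)*(l^2 + l - 6) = (l - 2)*(l + 3)*(l + 3)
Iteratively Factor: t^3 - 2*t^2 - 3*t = (t)*(t^2 - 2*t - 3) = t*(t + 1)*(t - 3)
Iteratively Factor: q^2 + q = (q + 1)*(q)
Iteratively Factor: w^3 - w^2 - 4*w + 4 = (w + 2)*(w^2 - 3*w + 2) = (w - 1)*(w + 2)*(w - 2)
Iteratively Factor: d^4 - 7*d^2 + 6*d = (d - 2)*(d^3 + 2*d^2 - 3*d) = (d - 2)*(d + 3)*(d^2 - d) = d*(d - 2)*(d + 3)*(d - 1)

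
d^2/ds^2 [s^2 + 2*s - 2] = 2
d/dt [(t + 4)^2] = 2*t + 8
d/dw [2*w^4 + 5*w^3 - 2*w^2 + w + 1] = 8*w^3 + 15*w^2 - 4*w + 1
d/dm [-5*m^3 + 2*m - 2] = 2 - 15*m^2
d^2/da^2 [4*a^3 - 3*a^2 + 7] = 24*a - 6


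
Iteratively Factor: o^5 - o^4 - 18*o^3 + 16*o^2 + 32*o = (o + 1)*(o^4 - 2*o^3 - 16*o^2 + 32*o) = (o - 2)*(o + 1)*(o^3 - 16*o) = o*(o - 2)*(o + 1)*(o^2 - 16) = o*(o - 2)*(o + 1)*(o + 4)*(o - 4)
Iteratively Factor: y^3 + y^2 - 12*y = (y)*(y^2 + y - 12) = y*(y + 4)*(y - 3)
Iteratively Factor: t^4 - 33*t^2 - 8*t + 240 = (t + 4)*(t^3 - 4*t^2 - 17*t + 60) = (t + 4)^2*(t^2 - 8*t + 15) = (t - 3)*(t + 4)^2*(t - 5)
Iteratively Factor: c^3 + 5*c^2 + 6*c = (c)*(c^2 + 5*c + 6) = c*(c + 3)*(c + 2)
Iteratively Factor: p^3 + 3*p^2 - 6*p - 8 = (p - 2)*(p^2 + 5*p + 4) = (p - 2)*(p + 4)*(p + 1)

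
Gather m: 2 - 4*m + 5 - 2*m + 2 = 9 - 6*m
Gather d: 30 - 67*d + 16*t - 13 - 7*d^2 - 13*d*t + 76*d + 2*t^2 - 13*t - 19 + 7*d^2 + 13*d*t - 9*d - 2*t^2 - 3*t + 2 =0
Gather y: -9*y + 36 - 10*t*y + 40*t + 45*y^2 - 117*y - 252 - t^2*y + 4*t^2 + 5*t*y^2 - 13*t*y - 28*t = 4*t^2 + 12*t + y^2*(5*t + 45) + y*(-t^2 - 23*t - 126) - 216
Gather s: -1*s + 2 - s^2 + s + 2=4 - s^2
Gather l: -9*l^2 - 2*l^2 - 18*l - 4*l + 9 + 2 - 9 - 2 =-11*l^2 - 22*l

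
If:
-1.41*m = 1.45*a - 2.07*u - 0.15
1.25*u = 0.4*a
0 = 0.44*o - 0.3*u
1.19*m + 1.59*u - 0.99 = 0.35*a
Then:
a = -1.71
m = 1.06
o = -0.37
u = -0.55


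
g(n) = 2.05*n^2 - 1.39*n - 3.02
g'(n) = 4.1*n - 1.39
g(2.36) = 5.12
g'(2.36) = 8.29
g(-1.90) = 7.02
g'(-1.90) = -9.18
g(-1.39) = 2.87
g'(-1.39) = -7.09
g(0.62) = -3.09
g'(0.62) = 1.15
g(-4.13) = 37.69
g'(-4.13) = -18.32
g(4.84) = 38.27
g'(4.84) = 18.45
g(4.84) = 38.27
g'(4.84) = 18.45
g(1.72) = 0.65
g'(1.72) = 5.66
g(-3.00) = 19.60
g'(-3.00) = -13.69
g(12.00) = 275.50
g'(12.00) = 47.81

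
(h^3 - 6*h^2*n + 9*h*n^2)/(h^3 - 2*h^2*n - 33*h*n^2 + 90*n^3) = h*(h - 3*n)/(h^2 + h*n - 30*n^2)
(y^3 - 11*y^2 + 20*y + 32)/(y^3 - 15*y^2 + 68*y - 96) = (y + 1)/(y - 3)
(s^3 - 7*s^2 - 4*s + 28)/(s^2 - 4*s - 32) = (-s^3 + 7*s^2 + 4*s - 28)/(-s^2 + 4*s + 32)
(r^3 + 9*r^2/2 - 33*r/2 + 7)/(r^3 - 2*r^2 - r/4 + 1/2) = 2*(r + 7)/(2*r + 1)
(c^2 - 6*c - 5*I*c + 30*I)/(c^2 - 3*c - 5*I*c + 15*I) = (c - 6)/(c - 3)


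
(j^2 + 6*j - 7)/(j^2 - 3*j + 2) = (j + 7)/(j - 2)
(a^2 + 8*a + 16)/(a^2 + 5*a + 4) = (a + 4)/(a + 1)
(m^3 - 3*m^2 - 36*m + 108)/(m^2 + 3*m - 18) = m - 6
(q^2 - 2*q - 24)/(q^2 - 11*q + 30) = (q + 4)/(q - 5)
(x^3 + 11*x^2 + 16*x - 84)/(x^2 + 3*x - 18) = (x^2 + 5*x - 14)/(x - 3)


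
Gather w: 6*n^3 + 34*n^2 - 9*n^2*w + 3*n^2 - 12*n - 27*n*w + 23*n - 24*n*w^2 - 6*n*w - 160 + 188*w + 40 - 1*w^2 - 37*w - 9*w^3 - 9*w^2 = 6*n^3 + 37*n^2 + 11*n - 9*w^3 + w^2*(-24*n - 10) + w*(-9*n^2 - 33*n + 151) - 120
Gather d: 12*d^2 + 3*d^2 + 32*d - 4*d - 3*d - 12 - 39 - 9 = 15*d^2 + 25*d - 60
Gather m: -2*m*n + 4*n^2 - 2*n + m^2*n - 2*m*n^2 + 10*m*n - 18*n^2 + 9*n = m^2*n + m*(-2*n^2 + 8*n) - 14*n^2 + 7*n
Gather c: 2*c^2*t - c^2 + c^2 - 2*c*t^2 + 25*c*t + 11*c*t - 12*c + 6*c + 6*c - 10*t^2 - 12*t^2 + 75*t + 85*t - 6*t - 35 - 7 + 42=2*c^2*t + c*(-2*t^2 + 36*t) - 22*t^2 + 154*t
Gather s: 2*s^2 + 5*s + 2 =2*s^2 + 5*s + 2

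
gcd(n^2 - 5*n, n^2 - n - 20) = n - 5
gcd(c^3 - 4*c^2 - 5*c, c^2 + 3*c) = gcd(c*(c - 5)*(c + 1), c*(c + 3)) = c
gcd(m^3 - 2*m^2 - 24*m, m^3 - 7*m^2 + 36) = m - 6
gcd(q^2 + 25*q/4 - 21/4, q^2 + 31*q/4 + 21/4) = q + 7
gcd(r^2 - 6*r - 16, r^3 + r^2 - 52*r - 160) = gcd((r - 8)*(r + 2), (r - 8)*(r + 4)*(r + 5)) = r - 8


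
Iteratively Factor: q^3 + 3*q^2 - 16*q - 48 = (q - 4)*(q^2 + 7*q + 12) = (q - 4)*(q + 3)*(q + 4)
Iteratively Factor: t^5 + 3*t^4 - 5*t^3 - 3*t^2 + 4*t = (t)*(t^4 + 3*t^3 - 5*t^2 - 3*t + 4) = t*(t + 4)*(t^3 - t^2 - t + 1) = t*(t - 1)*(t + 4)*(t^2 - 1) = t*(t - 1)^2*(t + 4)*(t + 1)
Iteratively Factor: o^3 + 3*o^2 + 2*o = (o + 2)*(o^2 + o) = o*(o + 2)*(o + 1)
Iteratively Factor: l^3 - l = (l + 1)*(l^2 - l) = (l - 1)*(l + 1)*(l)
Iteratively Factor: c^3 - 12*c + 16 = (c - 2)*(c^2 + 2*c - 8) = (c - 2)*(c + 4)*(c - 2)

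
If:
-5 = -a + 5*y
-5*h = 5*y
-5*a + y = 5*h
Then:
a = -30/19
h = 25/19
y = -25/19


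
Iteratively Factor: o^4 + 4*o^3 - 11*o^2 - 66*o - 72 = (o + 3)*(o^3 + o^2 - 14*o - 24) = (o - 4)*(o + 3)*(o^2 + 5*o + 6) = (o - 4)*(o + 2)*(o + 3)*(o + 3)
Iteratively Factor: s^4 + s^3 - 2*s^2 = (s - 1)*(s^3 + 2*s^2) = s*(s - 1)*(s^2 + 2*s) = s*(s - 1)*(s + 2)*(s)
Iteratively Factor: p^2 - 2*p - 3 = (p - 3)*(p + 1)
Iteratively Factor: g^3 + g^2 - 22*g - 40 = (g + 4)*(g^2 - 3*g - 10) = (g + 2)*(g + 4)*(g - 5)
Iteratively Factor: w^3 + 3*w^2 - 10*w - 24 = (w + 4)*(w^2 - w - 6) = (w + 2)*(w + 4)*(w - 3)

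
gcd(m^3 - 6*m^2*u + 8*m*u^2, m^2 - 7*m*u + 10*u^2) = -m + 2*u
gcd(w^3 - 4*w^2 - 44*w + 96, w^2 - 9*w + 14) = w - 2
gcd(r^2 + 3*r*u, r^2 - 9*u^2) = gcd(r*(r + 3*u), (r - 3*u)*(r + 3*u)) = r + 3*u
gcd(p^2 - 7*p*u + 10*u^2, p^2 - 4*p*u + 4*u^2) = p - 2*u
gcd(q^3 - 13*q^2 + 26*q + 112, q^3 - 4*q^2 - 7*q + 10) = q + 2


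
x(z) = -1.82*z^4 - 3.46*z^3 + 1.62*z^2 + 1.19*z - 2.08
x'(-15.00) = 22187.09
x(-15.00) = -80115.43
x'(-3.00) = 94.61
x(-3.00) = -45.07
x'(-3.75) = 226.98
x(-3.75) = -161.21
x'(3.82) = -543.71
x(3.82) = -554.31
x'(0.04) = 1.30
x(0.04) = -2.03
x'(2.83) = -237.78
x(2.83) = -180.90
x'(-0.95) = -5.01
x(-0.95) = -0.26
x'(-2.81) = 71.65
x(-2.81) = -29.34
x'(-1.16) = -5.17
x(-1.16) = 0.82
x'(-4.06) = 304.14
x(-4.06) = -243.16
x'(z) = -7.28*z^3 - 10.38*z^2 + 3.24*z + 1.19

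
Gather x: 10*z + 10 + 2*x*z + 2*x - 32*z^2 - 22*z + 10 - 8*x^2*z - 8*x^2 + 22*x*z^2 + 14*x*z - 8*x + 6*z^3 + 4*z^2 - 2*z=x^2*(-8*z - 8) + x*(22*z^2 + 16*z - 6) + 6*z^3 - 28*z^2 - 14*z + 20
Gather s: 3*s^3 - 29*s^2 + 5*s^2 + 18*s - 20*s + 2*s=3*s^3 - 24*s^2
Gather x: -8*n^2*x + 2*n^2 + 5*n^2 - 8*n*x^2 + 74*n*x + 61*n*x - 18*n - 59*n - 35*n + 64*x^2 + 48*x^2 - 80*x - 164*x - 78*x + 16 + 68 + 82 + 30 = 7*n^2 - 112*n + x^2*(112 - 8*n) + x*(-8*n^2 + 135*n - 322) + 196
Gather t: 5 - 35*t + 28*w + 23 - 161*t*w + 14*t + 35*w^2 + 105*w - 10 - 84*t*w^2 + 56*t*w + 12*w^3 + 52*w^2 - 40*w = t*(-84*w^2 - 105*w - 21) + 12*w^3 + 87*w^2 + 93*w + 18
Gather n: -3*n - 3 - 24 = -3*n - 27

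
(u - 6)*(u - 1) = u^2 - 7*u + 6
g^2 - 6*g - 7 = (g - 7)*(g + 1)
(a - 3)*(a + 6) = a^2 + 3*a - 18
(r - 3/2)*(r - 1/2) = r^2 - 2*r + 3/4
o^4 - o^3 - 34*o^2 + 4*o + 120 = (o - 6)*(o - 2)*(o + 2)*(o + 5)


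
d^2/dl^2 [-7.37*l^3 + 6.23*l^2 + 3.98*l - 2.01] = 12.46 - 44.22*l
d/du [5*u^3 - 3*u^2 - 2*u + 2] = 15*u^2 - 6*u - 2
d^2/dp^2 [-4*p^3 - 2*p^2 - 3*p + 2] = -24*p - 4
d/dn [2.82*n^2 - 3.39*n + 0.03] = 5.64*n - 3.39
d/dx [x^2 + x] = 2*x + 1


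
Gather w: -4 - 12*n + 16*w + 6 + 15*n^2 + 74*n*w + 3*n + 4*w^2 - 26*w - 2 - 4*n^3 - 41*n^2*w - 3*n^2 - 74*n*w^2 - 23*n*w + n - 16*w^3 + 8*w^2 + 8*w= -4*n^3 + 12*n^2 - 8*n - 16*w^3 + w^2*(12 - 74*n) + w*(-41*n^2 + 51*n - 2)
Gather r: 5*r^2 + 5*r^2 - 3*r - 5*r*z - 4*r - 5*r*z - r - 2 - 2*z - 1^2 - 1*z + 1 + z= 10*r^2 + r*(-10*z - 8) - 2*z - 2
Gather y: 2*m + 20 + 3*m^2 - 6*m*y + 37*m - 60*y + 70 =3*m^2 + 39*m + y*(-6*m - 60) + 90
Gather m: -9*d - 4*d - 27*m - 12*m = -13*d - 39*m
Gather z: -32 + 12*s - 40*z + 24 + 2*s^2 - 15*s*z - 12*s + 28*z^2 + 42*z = 2*s^2 + 28*z^2 + z*(2 - 15*s) - 8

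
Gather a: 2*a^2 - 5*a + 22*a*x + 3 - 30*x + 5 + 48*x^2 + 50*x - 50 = 2*a^2 + a*(22*x - 5) + 48*x^2 + 20*x - 42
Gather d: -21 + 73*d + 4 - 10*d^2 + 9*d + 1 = -10*d^2 + 82*d - 16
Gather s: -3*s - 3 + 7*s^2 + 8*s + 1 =7*s^2 + 5*s - 2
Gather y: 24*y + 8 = 24*y + 8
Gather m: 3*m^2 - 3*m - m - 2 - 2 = 3*m^2 - 4*m - 4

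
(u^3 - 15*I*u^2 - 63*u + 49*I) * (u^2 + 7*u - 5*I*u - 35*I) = u^5 + 7*u^4 - 20*I*u^4 - 138*u^3 - 140*I*u^3 - 966*u^2 + 364*I*u^2 + 245*u + 2548*I*u + 1715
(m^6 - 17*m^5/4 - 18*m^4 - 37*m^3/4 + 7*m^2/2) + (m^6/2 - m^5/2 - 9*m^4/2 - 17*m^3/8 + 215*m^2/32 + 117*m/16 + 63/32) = 3*m^6/2 - 19*m^5/4 - 45*m^4/2 - 91*m^3/8 + 327*m^2/32 + 117*m/16 + 63/32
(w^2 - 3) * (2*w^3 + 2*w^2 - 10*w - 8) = 2*w^5 + 2*w^4 - 16*w^3 - 14*w^2 + 30*w + 24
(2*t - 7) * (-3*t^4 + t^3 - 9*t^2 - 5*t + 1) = -6*t^5 + 23*t^4 - 25*t^3 + 53*t^2 + 37*t - 7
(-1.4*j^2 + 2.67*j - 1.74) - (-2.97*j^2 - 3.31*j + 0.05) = 1.57*j^2 + 5.98*j - 1.79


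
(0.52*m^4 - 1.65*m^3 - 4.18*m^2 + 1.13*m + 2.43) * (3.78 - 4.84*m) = -2.5168*m^5 + 9.9516*m^4 + 13.9942*m^3 - 21.2696*m^2 - 7.4898*m + 9.1854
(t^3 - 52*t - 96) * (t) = t^4 - 52*t^2 - 96*t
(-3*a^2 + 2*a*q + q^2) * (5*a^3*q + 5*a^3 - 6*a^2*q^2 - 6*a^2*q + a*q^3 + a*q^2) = -15*a^5*q - 15*a^5 + 28*a^4*q^2 + 28*a^4*q - 10*a^3*q^3 - 10*a^3*q^2 - 4*a^2*q^4 - 4*a^2*q^3 + a*q^5 + a*q^4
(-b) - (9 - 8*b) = 7*b - 9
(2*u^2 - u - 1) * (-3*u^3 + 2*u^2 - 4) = -6*u^5 + 7*u^4 + u^3 - 10*u^2 + 4*u + 4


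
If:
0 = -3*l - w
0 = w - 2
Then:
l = -2/3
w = 2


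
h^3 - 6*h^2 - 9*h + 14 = (h - 7)*(h - 1)*(h + 2)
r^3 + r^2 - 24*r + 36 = (r - 3)*(r - 2)*(r + 6)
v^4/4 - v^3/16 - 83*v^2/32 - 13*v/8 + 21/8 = (v/4 + 1/2)*(v - 7/2)*(v - 3/4)*(v + 2)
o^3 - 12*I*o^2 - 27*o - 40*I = (o - 8*I)*(o - 5*I)*(o + I)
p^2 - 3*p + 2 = (p - 2)*(p - 1)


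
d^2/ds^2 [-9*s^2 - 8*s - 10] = -18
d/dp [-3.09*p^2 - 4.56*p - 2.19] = -6.18*p - 4.56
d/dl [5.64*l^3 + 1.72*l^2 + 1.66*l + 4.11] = 16.92*l^2 + 3.44*l + 1.66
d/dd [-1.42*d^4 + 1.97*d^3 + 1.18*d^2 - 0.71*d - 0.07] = -5.68*d^3 + 5.91*d^2 + 2.36*d - 0.71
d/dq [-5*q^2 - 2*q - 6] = -10*q - 2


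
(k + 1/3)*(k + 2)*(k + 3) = k^3 + 16*k^2/3 + 23*k/3 + 2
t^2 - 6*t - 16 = (t - 8)*(t + 2)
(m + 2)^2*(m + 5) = m^3 + 9*m^2 + 24*m + 20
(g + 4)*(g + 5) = g^2 + 9*g + 20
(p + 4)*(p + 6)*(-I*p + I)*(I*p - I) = p^4 + 8*p^3 + 5*p^2 - 38*p + 24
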